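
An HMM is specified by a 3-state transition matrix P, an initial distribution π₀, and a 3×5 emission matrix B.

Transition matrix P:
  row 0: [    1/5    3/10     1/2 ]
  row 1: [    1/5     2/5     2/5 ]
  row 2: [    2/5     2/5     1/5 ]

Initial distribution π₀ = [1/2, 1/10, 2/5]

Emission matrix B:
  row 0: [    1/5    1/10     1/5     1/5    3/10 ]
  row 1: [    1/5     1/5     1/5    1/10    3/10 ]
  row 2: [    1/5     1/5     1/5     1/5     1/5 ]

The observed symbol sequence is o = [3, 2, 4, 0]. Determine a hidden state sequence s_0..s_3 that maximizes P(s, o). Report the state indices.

t=0: δ = [1.000e-01, 1.000e-02, 8.000e-02]  (obs o_0=3)
t=1: δ = [6.400e-03, 6.400e-03, 1.000e-02]  ψ = [2, 2, 0]  (obs o_1=2)
t=2: δ = [1.200e-03, 1.200e-03, 6.400e-04]  ψ = [2, 2, 0]  (obs o_2=4)
t=3: δ = [5.120e-05, 9.600e-05, 1.200e-04]  ψ = [2, 1, 0]  (obs o_3=0)
backtrack: best end state = 2; path = [0, 2, 0, 2]

path = [0, 2, 0, 2]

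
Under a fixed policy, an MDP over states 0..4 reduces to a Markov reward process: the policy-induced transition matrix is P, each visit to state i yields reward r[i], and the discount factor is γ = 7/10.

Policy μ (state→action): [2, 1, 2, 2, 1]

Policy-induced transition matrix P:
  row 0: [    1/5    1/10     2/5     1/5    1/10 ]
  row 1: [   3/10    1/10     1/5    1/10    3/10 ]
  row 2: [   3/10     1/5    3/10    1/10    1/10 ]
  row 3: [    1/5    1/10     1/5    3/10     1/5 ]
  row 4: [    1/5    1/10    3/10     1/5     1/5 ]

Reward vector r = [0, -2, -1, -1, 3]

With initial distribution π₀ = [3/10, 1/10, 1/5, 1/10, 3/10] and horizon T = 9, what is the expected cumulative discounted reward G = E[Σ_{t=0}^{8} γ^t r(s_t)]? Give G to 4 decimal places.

t=0: π = [0.3000, 0.1000, 0.2000, 0.1000, 0.3000], E[r] = 0.4000, γ^t·E[r] = 0.400000, running G = 0.400000
t=1: π = [0.2300, 0.1200, 0.3100, 0.1800, 0.1600], E[r] = -0.2500, γ^t·E[r] = -0.175000, running G = 0.225000
t=2: π = [0.2430, 0.1310, 0.2930, 0.1750, 0.1580], E[r] = -0.2560, γ^t·E[r] = -0.125440, running G = 0.099560
t=3: π = [0.2424, 0.1293, 0.2937, 0.1751, 0.1595], E[r] = -0.2489, γ^t·E[r] = -0.085373, running G = 0.014187
t=4: π = [0.2423, 0.1294, 0.2938, 0.1752, 0.1593], E[r] = -0.2498, γ^t·E[r] = -0.059975, running G = -0.045787
t=5: π = [0.2423, 0.1294, 0.2938, 0.1752, 0.1593], E[r] = -0.2498, γ^t·E[r] = -0.041976, running G = -0.087764
t=6: π = [0.2423, 0.1294, 0.2938, 0.1752, 0.1593], E[r] = -0.2497, γ^t·E[r] = -0.029382, running G = -0.117146
t=7: π = [0.2423, 0.1294, 0.2938, 0.1752, 0.1593], E[r] = -0.2497, γ^t·E[r] = -0.020568, running G = -0.137714
t=8: π = [0.2423, 0.1294, 0.2938, 0.1752, 0.1593], E[r] = -0.2497, γ^t·E[r] = -0.014397, running G = -0.152111

G = -0.1521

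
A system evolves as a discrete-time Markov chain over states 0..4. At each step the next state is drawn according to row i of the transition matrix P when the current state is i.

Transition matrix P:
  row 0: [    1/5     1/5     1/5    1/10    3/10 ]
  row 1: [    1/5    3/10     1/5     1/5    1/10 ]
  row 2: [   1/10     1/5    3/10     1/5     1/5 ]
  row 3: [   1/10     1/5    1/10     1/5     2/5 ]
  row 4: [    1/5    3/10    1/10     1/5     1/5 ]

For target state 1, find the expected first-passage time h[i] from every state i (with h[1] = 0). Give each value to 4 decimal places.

First-step conditioning: h[1] = 0; for i ≠ 1, h[i] = 1 + Σ_k P[i][k]·h[k].
  h[0] = 1 + 1/5·h[0] + 1/5·h[2] + 1/10·h[3] + 3/10·h[4]
  h[2] = 1 + 1/10·h[0] + 3/10·h[2] + 1/5·h[3] + 1/5·h[4]
  h[3] = 1 + 1/10·h[0] + 1/10·h[2] + 1/5·h[3] + 2/5·h[4]
  h[4] = 1 + 1/5·h[0] + 1/10·h[2] + 1/5·h[3] + 1/5·h[4]
Solving the 4×4 linear system over states ≠ 1 gives exactly h = [1105/251, 0, 1115/251, 2185/502, 2005/502] (h[1] = 0 is the target).

h = [4.4024, 0.0000, 4.4422, 4.3526, 3.9940]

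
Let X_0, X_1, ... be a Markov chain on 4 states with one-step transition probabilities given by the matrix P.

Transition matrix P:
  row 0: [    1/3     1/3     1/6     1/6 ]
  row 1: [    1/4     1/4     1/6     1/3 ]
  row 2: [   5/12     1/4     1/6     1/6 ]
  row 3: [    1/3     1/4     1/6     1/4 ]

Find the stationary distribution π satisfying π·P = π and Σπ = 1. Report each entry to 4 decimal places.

Balance equations π_j = Σ_i π_i·P[i][j]:
  π_0 = 1/3·π_0 + 1/4·π_1 + 5/12·π_2 + 1/3·π_3
  π_1 = 1/3·π_0 + 1/4·π_1 + 1/4·π_2 + 1/4·π_3
  π_2 = 1/6·π_0 + 1/6·π_1 + 1/6·π_2 + 1/6·π_3
  normalize: π_0 + π_1 + π_2 + π_3 = 1
Solving the linear system gives exactly π = [47/145, 241/870, 1/6, 101/435].

π = [0.3241, 0.2770, 0.1667, 0.2322]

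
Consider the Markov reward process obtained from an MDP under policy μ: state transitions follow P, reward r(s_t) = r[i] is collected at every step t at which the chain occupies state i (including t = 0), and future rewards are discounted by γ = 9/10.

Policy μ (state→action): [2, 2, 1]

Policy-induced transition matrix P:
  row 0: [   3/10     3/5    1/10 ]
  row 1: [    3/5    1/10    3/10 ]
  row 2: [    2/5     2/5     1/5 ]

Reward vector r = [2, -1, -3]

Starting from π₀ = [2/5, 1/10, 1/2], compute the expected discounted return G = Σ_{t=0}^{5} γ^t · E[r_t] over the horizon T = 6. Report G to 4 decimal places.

G = -1.2203

t=0: π = [0.4000, 0.1000, 0.5000], E[r] = -0.8000, γ^t·E[r] = -0.800000, running G = -0.800000
t=1: π = [0.3800, 0.4500, 0.1700], E[r] = -0.2000, γ^t·E[r] = -0.180000, running G = -0.980000
t=2: π = [0.4520, 0.3410, 0.2070], E[r] = -0.0580, γ^t·E[r] = -0.046980, running G = -1.026980
t=3: π = [0.4230, 0.3881, 0.1889], E[r] = -0.1088, γ^t·E[r] = -0.079315, running G = -1.106295
t=4: π = [0.4353, 0.3682, 0.1965], E[r] = -0.0871, γ^t·E[r] = -0.057120, running G = -1.163415
t=5: π = [0.4301, 0.3766, 0.1933], E[r] = -0.0963, γ^t·E[r] = -0.056843, running G = -1.220258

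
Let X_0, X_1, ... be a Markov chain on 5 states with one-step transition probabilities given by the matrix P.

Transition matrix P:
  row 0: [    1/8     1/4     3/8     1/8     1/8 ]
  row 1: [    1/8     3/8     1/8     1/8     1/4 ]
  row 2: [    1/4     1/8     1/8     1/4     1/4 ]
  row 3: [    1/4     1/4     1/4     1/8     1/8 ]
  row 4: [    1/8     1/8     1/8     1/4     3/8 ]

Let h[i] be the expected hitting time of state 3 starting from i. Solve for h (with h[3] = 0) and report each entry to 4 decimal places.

h = [5.5315, 5.6090, 4.8982, 0.0000, 4.8078]

First-step conditioning: h[3] = 0; for i ≠ 3, h[i] = 1 + Σ_k P[i][k]·h[k].
  h[0] = 1 + 1/8·h[0] + 1/4·h[1] + 3/8·h[2] + 1/8·h[4]
  h[1] = 1 + 1/8·h[0] + 3/8·h[1] + 1/8·h[2] + 1/4·h[4]
  h[2] = 1 + 1/4·h[0] + 1/8·h[1] + 1/8·h[2] + 1/4·h[4]
  h[4] = 1 + 1/8·h[0] + 1/8·h[1] + 1/8·h[2] + 3/8·h[4]
Solving the 4×4 linear system over states ≠ 3 gives exactly h = [3424/619, 3472/619, 3032/619, 0, 2976/619] (h[3] = 0 is the target).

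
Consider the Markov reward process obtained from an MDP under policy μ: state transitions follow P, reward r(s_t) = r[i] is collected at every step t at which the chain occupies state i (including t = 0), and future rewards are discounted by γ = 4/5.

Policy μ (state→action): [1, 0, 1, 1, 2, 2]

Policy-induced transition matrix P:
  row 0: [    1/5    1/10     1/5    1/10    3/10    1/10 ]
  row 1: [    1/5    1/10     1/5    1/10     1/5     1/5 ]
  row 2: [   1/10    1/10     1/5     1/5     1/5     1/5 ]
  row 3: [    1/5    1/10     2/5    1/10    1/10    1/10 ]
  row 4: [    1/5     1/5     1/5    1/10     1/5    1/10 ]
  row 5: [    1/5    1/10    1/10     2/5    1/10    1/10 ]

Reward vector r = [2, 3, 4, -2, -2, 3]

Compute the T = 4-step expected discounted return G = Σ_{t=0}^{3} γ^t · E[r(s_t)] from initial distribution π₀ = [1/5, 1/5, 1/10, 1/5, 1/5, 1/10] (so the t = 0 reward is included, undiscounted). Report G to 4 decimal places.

G = 3.4842

t=0: π = [0.2000, 0.2000, 0.1000, 0.2000, 0.2000, 0.1000], E[r] = 0.9000, γ^t·E[r] = 0.900000, running G = 0.900000
t=1: π = [0.1900, 0.1200, 0.2300, 0.1400, 0.1900, 0.1300], E[r] = 1.3900, γ^t·E[r] = 1.112000, running G = 2.012000
t=2: π = [0.1770, 0.1190, 0.2150, 0.1620, 0.1920, 0.1350], E[r] = 1.2680, γ^t·E[r] = 0.811520, running G = 2.823520
t=3: π = [0.1785, 0.1192, 0.2189, 0.1620, 0.1880, 0.1334], E[r] = 1.2904, γ^t·E[r] = 0.660685, running G = 3.484205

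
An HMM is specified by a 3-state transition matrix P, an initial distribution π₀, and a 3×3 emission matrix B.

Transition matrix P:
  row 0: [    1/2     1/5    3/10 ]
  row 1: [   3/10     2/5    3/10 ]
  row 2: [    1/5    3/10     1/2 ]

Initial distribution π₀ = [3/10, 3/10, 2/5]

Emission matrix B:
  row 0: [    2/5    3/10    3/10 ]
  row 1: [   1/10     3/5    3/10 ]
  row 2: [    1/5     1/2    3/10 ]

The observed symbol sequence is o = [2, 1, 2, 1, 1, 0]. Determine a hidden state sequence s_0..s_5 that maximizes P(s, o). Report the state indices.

path = [2, 2, 2, 2, 2, 2]

t=0: δ = [9.000e-02, 9.000e-02, 1.200e-01]  (obs o_0=2)
t=1: δ = [1.350e-02, 2.160e-02, 3.000e-02]  ψ = [0, 1, 2]  (obs o_1=1)
t=2: δ = [2.025e-03, 2.700e-03, 4.500e-03]  ψ = [0, 2, 2]  (obs o_2=2)
t=3: δ = [3.037e-04, 8.100e-04, 1.125e-03]  ψ = [0, 2, 2]  (obs o_3=1)
t=4: δ = [7.290e-05, 2.025e-04, 2.812e-04]  ψ = [1, 2, 2]  (obs o_4=1)
t=5: δ = [2.430e-05, 8.438e-06, 2.812e-05]  ψ = [1, 2, 2]  (obs o_5=0)
backtrack: best end state = 2; path = [2, 2, 2, 2, 2, 2]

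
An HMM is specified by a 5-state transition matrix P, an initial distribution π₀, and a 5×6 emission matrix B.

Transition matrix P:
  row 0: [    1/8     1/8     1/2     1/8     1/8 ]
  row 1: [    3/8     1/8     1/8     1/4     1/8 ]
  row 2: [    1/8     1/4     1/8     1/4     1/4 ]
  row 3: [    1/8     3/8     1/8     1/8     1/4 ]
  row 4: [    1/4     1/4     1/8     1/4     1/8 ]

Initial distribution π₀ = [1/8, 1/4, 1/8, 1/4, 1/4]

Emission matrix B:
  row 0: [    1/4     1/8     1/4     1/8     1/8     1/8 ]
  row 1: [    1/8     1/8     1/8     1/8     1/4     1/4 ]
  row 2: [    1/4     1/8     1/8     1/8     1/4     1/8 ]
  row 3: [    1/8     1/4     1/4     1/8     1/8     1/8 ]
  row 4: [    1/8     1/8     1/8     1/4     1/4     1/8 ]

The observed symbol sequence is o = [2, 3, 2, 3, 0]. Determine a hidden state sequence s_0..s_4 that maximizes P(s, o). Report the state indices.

t=0: δ = [3.125e-02, 3.125e-02, 1.562e-02, 6.250e-02, 3.125e-02]  (obs o_0=2)
t=1: δ = [1.465e-03, 2.930e-03, 1.953e-03, 9.766e-04, 3.906e-03]  ψ = [1, 3, 0, 1, 3]  (obs o_1=3)
t=2: δ = [2.747e-04, 1.221e-04, 9.155e-05, 2.441e-04, 6.104e-05]  ψ = [1, 4, 0, 4, 2]  (obs o_2=2)
t=3: δ = [5.722e-06, 1.144e-05, 1.717e-05, 4.292e-06, 1.526e-05]  ψ = [1, 3, 0, 0, 3]  (obs o_3=3)
t=4: δ = [1.073e-06, 5.364e-07, 7.153e-07, 5.364e-07, 5.364e-07]  ψ = [1, 2, 0, 2, 2]  (obs o_4=0)
backtrack: best end state = 0; path = [3, 4, 3, 1, 0]

path = [3, 4, 3, 1, 0]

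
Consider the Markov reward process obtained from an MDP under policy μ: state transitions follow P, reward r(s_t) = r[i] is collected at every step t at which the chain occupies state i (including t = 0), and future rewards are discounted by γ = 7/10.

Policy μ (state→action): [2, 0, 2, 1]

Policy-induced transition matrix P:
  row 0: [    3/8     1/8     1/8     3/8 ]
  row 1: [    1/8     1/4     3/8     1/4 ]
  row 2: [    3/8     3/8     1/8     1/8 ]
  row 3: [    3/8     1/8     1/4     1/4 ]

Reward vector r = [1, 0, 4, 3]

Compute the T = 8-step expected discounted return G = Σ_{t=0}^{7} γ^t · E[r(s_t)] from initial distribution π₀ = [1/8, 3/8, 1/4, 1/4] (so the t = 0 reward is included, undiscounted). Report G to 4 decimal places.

t=0: π = [0.1250, 0.3750, 0.2500, 0.2500], E[r] = 1.8750, γ^t·E[r] = 1.875000, running G = 1.875000
t=1: π = [0.2813, 0.2344, 0.2500, 0.2344], E[r] = 1.9844, γ^t·E[r] = 1.389063, running G = 3.264063
t=2: π = [0.3164, 0.2168, 0.2129, 0.2539], E[r] = 1.9297, γ^t·E[r] = 0.945547, running G = 4.209609
t=3: π = [0.3208, 0.2053, 0.2109, 0.2629], E[r] = 1.9534, γ^t·E[r] = 0.670006, running G = 4.879615
t=4: π = [0.3237, 0.2034, 0.2092, 0.2637], E[r] = 1.9517, γ^t·E[r] = 0.468594, running G = 5.348209
t=5: π = [0.3242, 0.2027, 0.2088, 0.2643], E[r] = 1.9523, γ^t·E[r] = 0.328130, running G = 5.676339
t=6: π = [0.3243, 0.2025, 0.2087, 0.2644], E[r] = 1.9524, γ^t·E[r] = 0.229704, running G = 5.906042
t=7: π = [0.3244, 0.2025, 0.2087, 0.2644], E[r] = 1.9525, γ^t·E[r] = 0.160794, running G = 6.066836

G = 6.0668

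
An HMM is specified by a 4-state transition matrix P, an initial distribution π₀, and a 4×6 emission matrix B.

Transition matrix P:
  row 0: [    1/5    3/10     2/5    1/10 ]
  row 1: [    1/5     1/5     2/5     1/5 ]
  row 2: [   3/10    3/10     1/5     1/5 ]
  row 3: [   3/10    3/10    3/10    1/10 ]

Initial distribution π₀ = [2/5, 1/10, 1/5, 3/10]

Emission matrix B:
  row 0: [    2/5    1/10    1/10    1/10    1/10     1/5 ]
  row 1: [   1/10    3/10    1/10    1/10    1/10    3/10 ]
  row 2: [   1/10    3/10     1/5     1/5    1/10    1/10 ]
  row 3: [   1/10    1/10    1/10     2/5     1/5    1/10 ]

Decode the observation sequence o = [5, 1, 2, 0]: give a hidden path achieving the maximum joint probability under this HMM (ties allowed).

t=0: δ = [8.000e-02, 3.000e-02, 2.000e-02, 3.000e-02]  (obs o_0=5)
t=1: δ = [1.600e-03, 7.200e-03, 9.600e-03, 8.000e-04]  ψ = [0, 0, 0, 0]  (obs o_1=1)
t=2: δ = [2.880e-04, 2.880e-04, 5.760e-04, 1.920e-04]  ψ = [2, 2, 1, 2]  (obs o_2=2)
t=3: δ = [6.912e-05, 1.728e-05, 1.152e-05, 1.152e-05]  ψ = [2, 2, 0, 2]  (obs o_3=0)
backtrack: best end state = 0; path = [0, 1, 2, 0]

path = [0, 1, 2, 0]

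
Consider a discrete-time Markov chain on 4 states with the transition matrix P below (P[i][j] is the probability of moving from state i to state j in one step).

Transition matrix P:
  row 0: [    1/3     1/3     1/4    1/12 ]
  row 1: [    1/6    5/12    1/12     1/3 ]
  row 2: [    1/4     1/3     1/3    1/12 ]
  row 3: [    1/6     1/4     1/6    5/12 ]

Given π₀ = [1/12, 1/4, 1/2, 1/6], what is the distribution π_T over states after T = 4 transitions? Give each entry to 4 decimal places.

π = [0.2191, 0.3412, 0.1880, 0.2516]

t=0: π = [0.0833, 0.2500, 0.5000, 0.1667]
t=1: π = [0.2222, 0.3403, 0.2361, 0.2014]
t=2: π = [0.2234, 0.3449, 0.1962, 0.2355]
t=3: π = [0.2202, 0.3424, 0.1892, 0.2481]
t=4: π = [0.2191, 0.3412, 0.1880, 0.2516]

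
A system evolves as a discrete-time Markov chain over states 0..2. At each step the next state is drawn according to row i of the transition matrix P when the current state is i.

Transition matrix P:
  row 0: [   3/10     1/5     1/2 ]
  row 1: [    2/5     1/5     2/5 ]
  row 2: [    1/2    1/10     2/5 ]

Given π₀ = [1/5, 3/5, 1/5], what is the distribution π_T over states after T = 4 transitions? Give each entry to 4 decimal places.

t=0: π = [0.2000, 0.6000, 0.2000]
t=1: π = [0.4000, 0.1800, 0.4200]
t=2: π = [0.4020, 0.1580, 0.4400]
t=3: π = [0.4038, 0.1560, 0.4402]
t=4: π = [0.4036, 0.1560, 0.4404]

π = [0.4036, 0.1560, 0.4404]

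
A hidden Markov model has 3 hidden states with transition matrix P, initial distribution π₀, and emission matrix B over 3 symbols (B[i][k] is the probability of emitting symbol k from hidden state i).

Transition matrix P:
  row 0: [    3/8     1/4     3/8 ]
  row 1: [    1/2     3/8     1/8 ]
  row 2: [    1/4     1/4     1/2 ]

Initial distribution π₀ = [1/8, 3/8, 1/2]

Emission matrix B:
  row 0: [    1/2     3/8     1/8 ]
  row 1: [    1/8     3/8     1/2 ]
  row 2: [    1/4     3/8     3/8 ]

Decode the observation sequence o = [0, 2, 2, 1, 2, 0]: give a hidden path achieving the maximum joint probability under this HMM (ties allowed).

path = [2, 2, 2, 2, 1, 0]

t=0: δ = [6.250e-02, 4.688e-02, 1.250e-01]  (obs o_0=0)
t=1: δ = [3.906e-03, 1.562e-02, 2.344e-02]  ψ = [2, 2, 2]  (obs o_1=2)
t=2: δ = [9.766e-04, 2.930e-03, 4.395e-03]  ψ = [1, 1, 2]  (obs o_2=2)
t=3: δ = [5.493e-04, 4.120e-04, 8.240e-04]  ψ = [1, 1, 2]  (obs o_3=1)
t=4: δ = [2.575e-05, 1.030e-04, 1.545e-04]  ψ = [0, 2, 2]  (obs o_4=2)
t=5: δ = [2.575e-05, 4.828e-06, 1.931e-05]  ψ = [1, 1, 2]  (obs o_5=0)
backtrack: best end state = 0; path = [2, 2, 2, 2, 1, 0]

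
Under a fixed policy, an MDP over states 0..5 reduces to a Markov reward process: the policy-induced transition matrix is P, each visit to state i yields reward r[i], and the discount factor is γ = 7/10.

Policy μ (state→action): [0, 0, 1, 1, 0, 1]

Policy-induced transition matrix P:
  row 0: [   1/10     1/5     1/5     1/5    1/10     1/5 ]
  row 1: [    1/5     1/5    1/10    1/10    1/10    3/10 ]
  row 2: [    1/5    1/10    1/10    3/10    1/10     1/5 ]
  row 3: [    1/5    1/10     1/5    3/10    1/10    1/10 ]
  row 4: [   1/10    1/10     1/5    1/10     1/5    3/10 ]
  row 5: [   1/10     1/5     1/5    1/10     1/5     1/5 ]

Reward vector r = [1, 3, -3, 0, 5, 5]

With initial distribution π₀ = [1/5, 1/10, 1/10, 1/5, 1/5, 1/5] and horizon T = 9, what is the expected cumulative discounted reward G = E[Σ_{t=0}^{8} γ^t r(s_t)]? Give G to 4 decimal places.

G = 6.1946

t=0: π = [0.2000, 0.1000, 0.1000, 0.2000, 0.2000, 0.2000], E[r] = 2.2000, γ^t·E[r] = 2.200000, running G = 2.200000
t=1: π = [0.1400, 0.1500, 0.1800, 0.1800, 0.1400, 0.2100], E[r] = 1.8000, γ^t·E[r] = 1.260000, running G = 3.460000
t=2: π = [0.1510, 0.1500, 0.1670, 0.1860, 0.1350, 0.2110], E[r] = 1.8300, γ^t·E[r] = 0.896700, running G = 4.356700
t=3: π = [0.1503, 0.1512, 0.1683, 0.1857, 0.1346, 0.2099], E[r] = 1.8215, γ^t·E[r] = 0.624775, running G = 4.981475
t=4: π = [0.1505, 0.1511, 0.1681, 0.1858, 0.1345, 0.2100], E[r] = 1.8221, γ^t·E[r] = 0.437484, running G = 5.418958
t=5: π = [0.1505, 0.1512, 0.1681, 0.1858, 0.1344, 0.2100], E[r] = 1.8219, γ^t·E[r] = 0.306202, running G = 5.725160
t=6: π = [0.1505, 0.1512, 0.1681, 0.1858, 0.1344, 0.2100], E[r] = 1.8219, γ^t·E[r] = 0.214342, running G = 5.939502
t=7: π = [0.1505, 0.1512, 0.1681, 0.1858, 0.1344, 0.2100], E[r] = 1.8219, γ^t·E[r] = 0.150039, running G = 6.089541
t=8: π = [0.1505, 0.1512, 0.1681, 0.1858, 0.1344, 0.2100], E[r] = 1.8219, γ^t·E[r] = 0.105027, running G = 6.194569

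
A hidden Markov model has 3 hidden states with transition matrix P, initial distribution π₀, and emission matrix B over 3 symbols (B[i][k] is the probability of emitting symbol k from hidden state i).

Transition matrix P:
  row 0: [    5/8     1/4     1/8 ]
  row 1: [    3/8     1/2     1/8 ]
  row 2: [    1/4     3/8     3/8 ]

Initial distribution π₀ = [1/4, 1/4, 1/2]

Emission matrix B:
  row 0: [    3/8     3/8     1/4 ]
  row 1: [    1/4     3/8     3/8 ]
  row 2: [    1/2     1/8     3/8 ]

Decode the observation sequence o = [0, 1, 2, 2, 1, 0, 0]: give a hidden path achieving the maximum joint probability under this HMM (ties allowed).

t=0: δ = [9.375e-02, 6.250e-02, 2.500e-01]  (obs o_0=0)
t=1: δ = [2.344e-02, 3.516e-02, 1.172e-02]  ψ = [2, 2, 2]  (obs o_1=1)
t=2: δ = [3.662e-03, 6.592e-03, 1.648e-03]  ψ = [0, 1, 1]  (obs o_2=2)
t=3: δ = [6.180e-04, 1.236e-03, 3.090e-04]  ψ = [1, 1, 1]  (obs o_3=2)
t=4: δ = [1.738e-04, 2.317e-04, 1.931e-05]  ψ = [1, 1, 1]  (obs o_4=1)
t=5: δ = [4.074e-05, 2.897e-05, 1.448e-05]  ψ = [0, 1, 1]  (obs o_5=0)
t=6: δ = [9.548e-06, 3.621e-06, 2.716e-06]  ψ = [0, 1, 2]  (obs o_6=0)
backtrack: best end state = 0; path = [2, 1, 1, 1, 0, 0, 0]

path = [2, 1, 1, 1, 0, 0, 0]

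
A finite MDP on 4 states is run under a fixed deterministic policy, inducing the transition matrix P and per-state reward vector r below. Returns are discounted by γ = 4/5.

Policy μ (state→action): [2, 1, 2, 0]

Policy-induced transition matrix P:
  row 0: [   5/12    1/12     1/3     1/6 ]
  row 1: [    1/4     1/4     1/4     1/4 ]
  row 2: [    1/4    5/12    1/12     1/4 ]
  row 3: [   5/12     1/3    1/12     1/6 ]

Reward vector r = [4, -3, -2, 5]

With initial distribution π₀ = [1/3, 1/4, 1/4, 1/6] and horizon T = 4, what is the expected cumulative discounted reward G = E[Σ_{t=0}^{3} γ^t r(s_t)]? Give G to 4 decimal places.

G = 3.3008

t=0: π = [0.3333, 0.2500, 0.2500, 0.1667], E[r] = 0.9167, γ^t·E[r] = 0.916667, running G = 0.916667
t=1: π = [0.3333, 0.2500, 0.2083, 0.2083], E[r] = 1.2083, γ^t·E[r] = 0.966667, running G = 1.883333
t=2: π = [0.3403, 0.2465, 0.2083, 0.2049], E[r] = 1.2292, γ^t·E[r] = 0.786667, running G = 2.670000
t=3: π = [0.3409, 0.2451, 0.2095, 0.2046], E[r] = 1.2321, γ^t·E[r] = 0.630815, running G = 3.300815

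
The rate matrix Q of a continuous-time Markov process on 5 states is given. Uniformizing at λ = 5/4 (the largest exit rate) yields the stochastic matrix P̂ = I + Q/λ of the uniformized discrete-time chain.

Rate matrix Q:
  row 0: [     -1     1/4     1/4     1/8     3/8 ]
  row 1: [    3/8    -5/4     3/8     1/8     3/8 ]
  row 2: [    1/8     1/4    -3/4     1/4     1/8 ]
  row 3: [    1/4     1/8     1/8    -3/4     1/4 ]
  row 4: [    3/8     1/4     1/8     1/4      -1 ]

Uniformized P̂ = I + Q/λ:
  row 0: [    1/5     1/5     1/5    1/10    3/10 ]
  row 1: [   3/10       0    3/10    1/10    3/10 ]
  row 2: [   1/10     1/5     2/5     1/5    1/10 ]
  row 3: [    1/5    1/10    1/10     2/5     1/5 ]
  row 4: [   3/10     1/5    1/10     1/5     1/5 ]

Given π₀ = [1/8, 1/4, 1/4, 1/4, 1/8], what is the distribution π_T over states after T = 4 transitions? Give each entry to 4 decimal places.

π = [0.2146, 0.1498, 0.2162, 0.2048, 0.2146]

t=0: π = [0.1250, 0.2500, 0.2500, 0.2500, 0.1250]
t=1: π = [0.2125, 0.1250, 0.2375, 0.2125, 0.2125]
t=2: π = [0.2100, 0.1538, 0.2175, 0.2088, 0.2100]
t=3: π = [0.2146, 0.1484, 0.2170, 0.2054, 0.2146]
t=4: π = [0.2146, 0.1498, 0.2162, 0.2048, 0.2146]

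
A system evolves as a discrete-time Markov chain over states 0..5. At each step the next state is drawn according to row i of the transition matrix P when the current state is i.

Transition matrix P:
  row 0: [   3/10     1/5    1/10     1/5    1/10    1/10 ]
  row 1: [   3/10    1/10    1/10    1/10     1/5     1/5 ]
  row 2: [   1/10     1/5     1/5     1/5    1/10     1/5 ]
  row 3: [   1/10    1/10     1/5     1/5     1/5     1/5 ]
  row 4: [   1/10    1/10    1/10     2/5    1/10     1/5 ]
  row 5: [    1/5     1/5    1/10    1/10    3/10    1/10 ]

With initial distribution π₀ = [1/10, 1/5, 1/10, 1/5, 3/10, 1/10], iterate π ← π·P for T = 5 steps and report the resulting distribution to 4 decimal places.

t=0: π = [0.1000, 0.2000, 0.1000, 0.2000, 0.3000, 0.1000]
t=1: π = [0.1700, 0.1300, 0.1300, 0.2300, 0.1600, 0.1800]
t=2: π = [0.1780, 0.1480, 0.1360, 0.2010, 0.1720, 0.1650]
t=3: π = [0.1817, 0.1479, 0.1337, 0.2031, 0.1679, 0.1657]
t=4: π = [0.1825, 0.1481, 0.1337, 0.2022, 0.1682, 0.1653]
t=5: π = [0.1826, 0.1481, 0.1336, 0.2023, 0.1681, 0.1652]

π = [0.1826, 0.1481, 0.1336, 0.2023, 0.1681, 0.1652]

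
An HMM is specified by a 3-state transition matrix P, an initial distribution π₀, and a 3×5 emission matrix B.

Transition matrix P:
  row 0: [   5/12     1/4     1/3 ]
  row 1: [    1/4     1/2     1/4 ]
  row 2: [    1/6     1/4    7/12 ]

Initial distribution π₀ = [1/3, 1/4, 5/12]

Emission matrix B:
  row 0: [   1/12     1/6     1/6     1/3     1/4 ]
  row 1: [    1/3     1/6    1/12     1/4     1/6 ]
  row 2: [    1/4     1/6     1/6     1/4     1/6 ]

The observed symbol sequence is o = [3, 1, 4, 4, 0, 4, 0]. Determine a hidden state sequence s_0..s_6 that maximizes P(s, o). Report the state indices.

t=0: δ = [1.111e-01, 6.250e-02, 1.042e-01]  (obs o_0=3)
t=1: δ = [7.716e-03, 5.208e-03, 1.013e-02]  ψ = [0, 1, 2]  (obs o_1=1)
t=2: δ = [8.038e-04, 4.340e-04, 9.846e-04]  ψ = [0, 1, 2]  (obs o_2=4)
t=3: δ = [8.372e-05, 4.103e-05, 9.573e-05]  ψ = [0, 2, 2]  (obs o_3=4)
t=4: δ = [2.907e-06, 7.977e-06, 1.396e-05]  ψ = [0, 2, 2]  (obs o_4=0)
t=5: δ = [5.817e-07, 6.648e-07, 1.357e-06]  ψ = [2, 1, 2]  (obs o_5=4)
t=6: δ = [2.020e-08, 1.131e-07, 1.979e-07]  ψ = [0, 2, 2]  (obs o_6=0)
backtrack: best end state = 2; path = [2, 2, 2, 2, 2, 2, 2]

path = [2, 2, 2, 2, 2, 2, 2]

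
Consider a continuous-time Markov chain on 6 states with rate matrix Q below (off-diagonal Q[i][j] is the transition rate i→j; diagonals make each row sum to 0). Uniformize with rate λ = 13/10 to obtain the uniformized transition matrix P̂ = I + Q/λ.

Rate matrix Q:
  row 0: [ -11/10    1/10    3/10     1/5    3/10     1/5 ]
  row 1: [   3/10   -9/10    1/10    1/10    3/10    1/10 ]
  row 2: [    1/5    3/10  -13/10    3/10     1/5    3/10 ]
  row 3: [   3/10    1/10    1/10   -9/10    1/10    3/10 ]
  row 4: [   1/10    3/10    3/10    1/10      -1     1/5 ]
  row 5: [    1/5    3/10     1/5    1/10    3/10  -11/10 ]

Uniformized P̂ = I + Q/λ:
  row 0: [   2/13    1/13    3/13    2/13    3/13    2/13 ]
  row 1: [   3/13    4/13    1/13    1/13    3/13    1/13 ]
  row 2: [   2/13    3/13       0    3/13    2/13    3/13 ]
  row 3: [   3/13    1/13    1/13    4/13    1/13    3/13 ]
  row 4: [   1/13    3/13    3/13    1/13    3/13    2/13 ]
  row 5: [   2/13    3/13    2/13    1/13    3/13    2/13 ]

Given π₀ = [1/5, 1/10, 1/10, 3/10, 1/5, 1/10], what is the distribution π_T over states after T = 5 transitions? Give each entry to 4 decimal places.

π = [0.1649, 0.1985, 0.1347, 0.1435, 0.1983, 0.1600]

t=0: π = [0.2000, 0.1000, 0.1000, 0.3000, 0.2000, 0.1000]
t=1: π = [0.1692, 0.1615, 0.1385, 0.1769, 0.1769, 0.1769]
t=2: π = [0.1663, 0.1899, 0.1331, 0.1521, 0.1929, 0.1657]
t=3: π = [0.1653, 0.1964, 0.1347, 0.1453, 0.1971, 0.1612]
t=4: π = [0.1650, 0.1981, 0.1347, 0.1439, 0.1981, 0.1603]
t=5: π = [0.1649, 0.1985, 0.1347, 0.1435, 0.1983, 0.1600]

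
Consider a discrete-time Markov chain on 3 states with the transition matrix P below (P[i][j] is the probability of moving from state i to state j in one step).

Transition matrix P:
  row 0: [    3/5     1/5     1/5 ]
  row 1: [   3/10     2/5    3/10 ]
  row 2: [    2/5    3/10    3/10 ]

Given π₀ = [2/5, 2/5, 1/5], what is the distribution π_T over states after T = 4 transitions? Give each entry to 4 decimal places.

π = [0.4643, 0.2820, 0.2537]

t=0: π = [0.4000, 0.4000, 0.2000]
t=1: π = [0.4400, 0.3000, 0.2600]
t=2: π = [0.4580, 0.2860, 0.2560]
t=3: π = [0.4630, 0.2828, 0.2542]
t=4: π = [0.4643, 0.2820, 0.2537]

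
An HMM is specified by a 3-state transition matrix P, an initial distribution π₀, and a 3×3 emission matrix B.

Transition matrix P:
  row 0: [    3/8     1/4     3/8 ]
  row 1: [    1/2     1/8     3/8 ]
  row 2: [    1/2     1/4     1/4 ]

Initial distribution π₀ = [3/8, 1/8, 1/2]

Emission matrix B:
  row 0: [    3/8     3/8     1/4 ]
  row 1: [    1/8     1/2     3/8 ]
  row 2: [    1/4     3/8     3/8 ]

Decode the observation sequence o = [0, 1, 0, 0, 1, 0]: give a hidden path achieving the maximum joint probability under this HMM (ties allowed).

path = [0, 2, 0, 0, 2, 0]

t=0: δ = [1.406e-01, 1.562e-02, 1.250e-01]  (obs o_0=0)
t=1: δ = [2.344e-02, 1.758e-02, 1.978e-02]  ψ = [2, 0, 0]  (obs o_1=1)
t=2: δ = [3.708e-03, 7.324e-04, 2.197e-03]  ψ = [2, 0, 0]  (obs o_2=0)
t=3: δ = [5.214e-04, 1.159e-04, 3.476e-04]  ψ = [0, 0, 0]  (obs o_3=0)
t=4: δ = [7.332e-05, 6.518e-05, 7.332e-05]  ψ = [0, 0, 0]  (obs o_4=1)
t=5: δ = [1.375e-05, 2.291e-06, 6.874e-06]  ψ = [2, 0, 0]  (obs o_5=0)
backtrack: best end state = 0; path = [0, 2, 0, 0, 2, 0]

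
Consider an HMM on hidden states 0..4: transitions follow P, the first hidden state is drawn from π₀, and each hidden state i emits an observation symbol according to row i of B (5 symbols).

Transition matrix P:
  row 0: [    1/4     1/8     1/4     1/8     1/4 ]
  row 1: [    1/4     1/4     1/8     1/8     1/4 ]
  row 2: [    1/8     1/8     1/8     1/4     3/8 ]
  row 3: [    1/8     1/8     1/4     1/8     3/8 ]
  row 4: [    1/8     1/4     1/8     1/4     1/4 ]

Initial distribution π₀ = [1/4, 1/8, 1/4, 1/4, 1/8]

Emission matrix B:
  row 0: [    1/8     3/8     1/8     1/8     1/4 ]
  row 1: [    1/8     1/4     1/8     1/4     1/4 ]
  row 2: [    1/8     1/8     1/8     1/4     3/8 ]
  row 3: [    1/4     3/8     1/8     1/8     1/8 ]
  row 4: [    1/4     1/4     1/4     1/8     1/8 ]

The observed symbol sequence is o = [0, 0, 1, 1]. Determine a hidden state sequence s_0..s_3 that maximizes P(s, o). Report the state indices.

path = [3, 4, 3, 4]

t=0: δ = [3.125e-02, 1.562e-02, 3.125e-02, 6.250e-02, 3.125e-02]  (obs o_0=0)
t=1: δ = [9.766e-04, 9.766e-04, 1.953e-03, 1.953e-03, 5.859e-03]  ψ = [0, 3, 3, 2, 3]  (obs o_1=0)
t=2: δ = [2.747e-04, 3.662e-04, 9.155e-05, 5.493e-04, 3.662e-04]  ψ = [4, 4, 4, 4, 4]  (obs o_2=1)
t=3: δ = [3.433e-05, 2.289e-05, 1.717e-05, 3.433e-05, 5.150e-05]  ψ = [1, 1, 3, 4, 3]  (obs o_3=1)
backtrack: best end state = 4; path = [3, 4, 3, 4]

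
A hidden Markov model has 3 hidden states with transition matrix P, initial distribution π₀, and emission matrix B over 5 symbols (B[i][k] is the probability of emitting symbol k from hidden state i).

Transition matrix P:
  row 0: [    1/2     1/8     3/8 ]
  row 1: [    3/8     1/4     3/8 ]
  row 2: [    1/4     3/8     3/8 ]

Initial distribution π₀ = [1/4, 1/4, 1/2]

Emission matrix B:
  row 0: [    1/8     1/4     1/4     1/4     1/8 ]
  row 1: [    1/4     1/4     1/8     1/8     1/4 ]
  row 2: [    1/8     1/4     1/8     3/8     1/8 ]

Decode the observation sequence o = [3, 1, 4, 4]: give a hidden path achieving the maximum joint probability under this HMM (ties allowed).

path = [2, 2, 1, 1]

t=0: δ = [6.250e-02, 3.125e-02, 1.875e-01]  (obs o_0=3)
t=1: δ = [1.172e-02, 1.758e-02, 1.758e-02]  ψ = [2, 2, 2]  (obs o_1=1)
t=2: δ = [8.240e-04, 1.648e-03, 8.240e-04]  ψ = [1, 2, 1]  (obs o_2=4)
t=3: δ = [7.725e-05, 1.030e-04, 7.725e-05]  ψ = [1, 1, 1]  (obs o_3=4)
backtrack: best end state = 1; path = [2, 2, 1, 1]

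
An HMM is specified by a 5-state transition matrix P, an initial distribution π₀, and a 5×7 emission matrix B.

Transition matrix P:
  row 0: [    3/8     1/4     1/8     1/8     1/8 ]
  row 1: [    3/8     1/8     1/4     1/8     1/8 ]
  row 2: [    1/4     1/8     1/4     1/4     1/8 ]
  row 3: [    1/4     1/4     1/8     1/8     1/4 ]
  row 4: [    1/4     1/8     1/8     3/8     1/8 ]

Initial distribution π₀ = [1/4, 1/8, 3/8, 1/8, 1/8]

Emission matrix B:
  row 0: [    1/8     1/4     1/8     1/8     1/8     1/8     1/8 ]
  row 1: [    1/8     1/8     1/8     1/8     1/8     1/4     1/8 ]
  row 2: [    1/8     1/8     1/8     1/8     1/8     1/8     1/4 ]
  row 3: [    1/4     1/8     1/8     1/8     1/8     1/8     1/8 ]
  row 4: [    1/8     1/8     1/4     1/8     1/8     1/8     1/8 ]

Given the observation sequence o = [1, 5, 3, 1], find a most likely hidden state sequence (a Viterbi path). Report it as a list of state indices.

t=0: δ = [6.250e-02, 1.562e-02, 4.688e-02, 1.562e-02, 1.562e-02]  (obs o_0=1)
t=1: δ = [2.930e-03, 3.906e-03, 1.465e-03, 1.465e-03, 9.766e-04]  ψ = [0, 0, 2, 2, 0]  (obs o_1=5)
t=2: δ = [1.831e-04, 9.155e-05, 1.221e-04, 6.104e-05, 6.104e-05]  ψ = [1, 0, 1, 1, 1]  (obs o_2=3)
t=3: δ = [1.717e-05, 5.722e-06, 3.815e-06, 3.815e-06, 2.861e-06]  ψ = [0, 0, 2, 2, 0]  (obs o_3=1)
backtrack: best end state = 0; path = [0, 1, 0, 0]

path = [0, 1, 0, 0]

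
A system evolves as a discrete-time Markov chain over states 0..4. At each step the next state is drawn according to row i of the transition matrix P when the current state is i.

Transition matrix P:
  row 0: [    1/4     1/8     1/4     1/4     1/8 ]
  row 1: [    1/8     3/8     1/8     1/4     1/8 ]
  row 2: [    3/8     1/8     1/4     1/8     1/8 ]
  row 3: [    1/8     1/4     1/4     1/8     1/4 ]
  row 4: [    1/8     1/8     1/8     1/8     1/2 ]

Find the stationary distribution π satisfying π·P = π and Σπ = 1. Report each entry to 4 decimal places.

Balance equations π_j = Σ_i π_i·P[i][j]:
  π_0 = 1/4·π_0 + 1/8·π_1 + 3/8·π_2 + 1/8·π_3 + 1/8·π_4
  π_1 = 1/8·π_0 + 3/8·π_1 + 1/8·π_2 + 1/4·π_3 + 1/8·π_4
  π_2 = 1/4·π_0 + 1/8·π_1 + 1/4·π_2 + 1/4·π_3 + 1/8·π_4
  π_3 = 1/4·π_0 + 1/4·π_1 + 1/8·π_2 + 1/8·π_3 + 1/8·π_4
  normalize: π_0 + π_1 + π_2 + π_3 + π_4 = 1
Solving the linear system gives exactly π = [437/2197, 430/2197, 431/2197, 383/2197, 516/2197].

π = [0.1989, 0.1957, 0.1962, 0.1743, 0.2349]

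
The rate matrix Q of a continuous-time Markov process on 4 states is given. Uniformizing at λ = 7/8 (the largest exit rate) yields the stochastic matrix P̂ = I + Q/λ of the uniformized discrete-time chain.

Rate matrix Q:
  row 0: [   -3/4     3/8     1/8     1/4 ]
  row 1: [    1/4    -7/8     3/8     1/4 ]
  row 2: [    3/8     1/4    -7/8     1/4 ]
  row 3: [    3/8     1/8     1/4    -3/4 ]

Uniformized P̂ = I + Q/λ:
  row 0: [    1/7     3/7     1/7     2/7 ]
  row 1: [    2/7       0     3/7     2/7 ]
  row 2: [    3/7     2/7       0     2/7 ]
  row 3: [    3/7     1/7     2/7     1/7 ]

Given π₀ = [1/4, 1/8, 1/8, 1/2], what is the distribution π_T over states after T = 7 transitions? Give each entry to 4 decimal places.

t=0: π = [0.2500, 0.1250, 0.1250, 0.5000]
t=1: π = [0.3393, 0.2143, 0.2321, 0.2143]
t=2: π = [0.3010, 0.2423, 0.2015, 0.2551]
t=3: π = [0.3079, 0.2230, 0.2198, 0.2493]
t=4: π = [0.3087, 0.2304, 0.2108, 0.2501]
t=5: π = [0.3075, 0.2283, 0.2143, 0.2500]
t=6: π = [0.3081, 0.2287, 0.2132, 0.2500]
t=7: π = [0.3079, 0.2287, 0.2135, 0.2500]

π = [0.3079, 0.2287, 0.2135, 0.2500]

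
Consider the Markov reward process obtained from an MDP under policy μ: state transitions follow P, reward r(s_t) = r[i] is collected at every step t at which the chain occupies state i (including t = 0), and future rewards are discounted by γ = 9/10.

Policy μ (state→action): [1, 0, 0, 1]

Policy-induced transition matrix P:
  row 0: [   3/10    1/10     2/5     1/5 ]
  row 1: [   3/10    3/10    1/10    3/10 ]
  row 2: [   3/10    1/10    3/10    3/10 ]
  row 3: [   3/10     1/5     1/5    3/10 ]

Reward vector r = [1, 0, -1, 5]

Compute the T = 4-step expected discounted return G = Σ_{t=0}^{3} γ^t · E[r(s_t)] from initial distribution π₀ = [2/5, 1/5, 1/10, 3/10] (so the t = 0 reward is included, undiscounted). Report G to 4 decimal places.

t=0: π = [0.4000, 0.2000, 0.1000, 0.3000], E[r] = 1.8000, γ^t·E[r] = 1.800000, running G = 1.800000
t=1: π = [0.3000, 0.1700, 0.2700, 0.2600], E[r] = 1.3300, γ^t·E[r] = 1.197000, running G = 2.997000
t=2: π = [0.3000, 0.1600, 0.2700, 0.2700], E[r] = 1.3800, γ^t·E[r] = 1.117800, running G = 4.114800
t=3: π = [0.3000, 0.1590, 0.2710, 0.2700], E[r] = 1.3790, γ^t·E[r] = 1.005291, running G = 5.120091

G = 5.1201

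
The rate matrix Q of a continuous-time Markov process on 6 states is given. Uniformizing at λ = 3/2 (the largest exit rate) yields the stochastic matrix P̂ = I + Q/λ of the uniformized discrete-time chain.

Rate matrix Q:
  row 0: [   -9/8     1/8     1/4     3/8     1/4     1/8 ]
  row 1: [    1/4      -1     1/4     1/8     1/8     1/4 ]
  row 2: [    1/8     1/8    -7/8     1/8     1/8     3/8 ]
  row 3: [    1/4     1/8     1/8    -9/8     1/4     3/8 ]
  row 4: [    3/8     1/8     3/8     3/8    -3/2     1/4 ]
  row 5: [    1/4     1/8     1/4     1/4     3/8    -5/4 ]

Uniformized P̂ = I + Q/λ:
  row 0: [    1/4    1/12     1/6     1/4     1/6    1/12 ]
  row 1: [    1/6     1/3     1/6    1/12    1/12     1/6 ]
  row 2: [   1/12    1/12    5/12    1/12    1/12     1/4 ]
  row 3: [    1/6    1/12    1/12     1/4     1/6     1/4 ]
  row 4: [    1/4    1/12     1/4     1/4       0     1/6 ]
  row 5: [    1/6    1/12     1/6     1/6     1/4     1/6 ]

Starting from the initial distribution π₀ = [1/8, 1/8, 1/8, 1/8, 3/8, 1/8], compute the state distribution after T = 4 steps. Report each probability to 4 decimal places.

π = [0.1742, 0.1112, 0.2167, 0.1800, 0.1328, 0.1852]

t=0: π = [0.1250, 0.1250, 0.1250, 0.1250, 0.3750, 0.1250]
t=1: π = [0.1979, 0.1146, 0.2188, 0.1979, 0.0938, 0.1771]
t=2: π = [0.1727, 0.1120, 0.2127, 0.1797, 0.1380, 0.1849]
t=3: π = [0.1748, 0.1113, 0.2164, 0.1805, 0.1320, 0.1850]
t=4: π = [0.1742, 0.1112, 0.2167, 0.1800, 0.1328, 0.1852]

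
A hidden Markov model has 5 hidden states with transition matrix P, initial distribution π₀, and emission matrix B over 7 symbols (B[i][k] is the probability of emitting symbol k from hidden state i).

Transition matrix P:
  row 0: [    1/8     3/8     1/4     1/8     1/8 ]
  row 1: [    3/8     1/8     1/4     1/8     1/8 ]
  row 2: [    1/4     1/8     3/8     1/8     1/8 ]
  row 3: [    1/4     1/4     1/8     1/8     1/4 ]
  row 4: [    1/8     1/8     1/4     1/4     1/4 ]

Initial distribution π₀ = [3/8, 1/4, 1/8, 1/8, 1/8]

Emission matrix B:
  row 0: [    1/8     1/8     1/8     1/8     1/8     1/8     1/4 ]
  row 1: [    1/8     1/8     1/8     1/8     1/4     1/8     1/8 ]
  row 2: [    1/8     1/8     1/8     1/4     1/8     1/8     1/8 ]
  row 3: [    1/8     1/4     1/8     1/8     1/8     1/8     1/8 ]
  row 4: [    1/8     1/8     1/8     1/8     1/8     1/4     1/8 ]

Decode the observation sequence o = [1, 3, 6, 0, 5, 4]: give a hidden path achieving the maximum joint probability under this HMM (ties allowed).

path = [0, 1, 0, 1, 0, 1]

t=0: δ = [4.688e-02, 3.125e-02, 1.562e-02, 3.125e-02, 1.562e-02]  (obs o_0=1)
t=1: δ = [1.465e-03, 2.197e-03, 2.930e-03, 7.324e-04, 9.766e-04]  ψ = [1, 0, 0, 0, 3]  (obs o_1=3)
t=2: δ = [2.060e-04, 6.866e-05, 1.373e-04, 4.578e-05, 4.578e-05]  ψ = [1, 0, 2, 2, 2]  (obs o_2=6)
t=3: δ = [4.292e-06, 9.656e-06, 6.437e-06, 3.219e-06, 3.219e-06]  ψ = [2, 0, 0, 0, 0]  (obs o_3=0)
t=4: δ = [4.526e-07, 2.012e-07, 3.017e-07, 1.509e-07, 3.017e-07]  ψ = [1, 0, 1, 1, 1]  (obs o_4=5)
t=5: δ = [9.430e-09, 4.243e-08, 1.414e-08, 9.430e-09, 9.430e-09]  ψ = [1, 0, 0, 4, 4]  (obs o_5=4)
backtrack: best end state = 1; path = [0, 1, 0, 1, 0, 1]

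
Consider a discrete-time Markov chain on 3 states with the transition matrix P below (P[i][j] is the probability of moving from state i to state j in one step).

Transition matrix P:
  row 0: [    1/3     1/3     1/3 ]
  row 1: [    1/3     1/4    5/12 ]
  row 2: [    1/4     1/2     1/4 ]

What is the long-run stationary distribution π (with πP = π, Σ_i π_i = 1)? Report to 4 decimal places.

Balance equations π_j = Σ_i π_i·P[i][j]:
  π_0 = 1/3·π_0 + 1/3·π_1 + 1/4·π_2
  π_1 = 1/3·π_0 + 1/4·π_1 + 1/2·π_2
  normalize: π_0 + π_1 + π_2 = 1
Solving the linear system gives exactly π = [51/167, 60/167, 56/167].

π = [0.3054, 0.3593, 0.3353]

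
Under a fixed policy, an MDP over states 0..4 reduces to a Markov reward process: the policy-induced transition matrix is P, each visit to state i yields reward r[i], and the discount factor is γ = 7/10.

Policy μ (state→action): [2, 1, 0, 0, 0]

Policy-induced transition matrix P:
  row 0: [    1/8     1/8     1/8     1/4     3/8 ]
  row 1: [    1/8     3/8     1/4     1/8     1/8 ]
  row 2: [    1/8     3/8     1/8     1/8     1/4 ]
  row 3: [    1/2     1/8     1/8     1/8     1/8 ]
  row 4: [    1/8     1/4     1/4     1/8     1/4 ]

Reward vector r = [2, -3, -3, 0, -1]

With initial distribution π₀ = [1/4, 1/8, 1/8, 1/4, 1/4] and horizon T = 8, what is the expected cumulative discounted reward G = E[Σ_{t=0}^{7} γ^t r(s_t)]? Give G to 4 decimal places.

t=0: π = [0.2500, 0.1250, 0.1250, 0.2500, 0.2500], E[r] = -0.5000, γ^t·E[r] = -0.500000, running G = -0.500000
t=1: π = [0.2188, 0.2188, 0.1719, 0.1563, 0.2344], E[r] = -0.9688, γ^t·E[r] = -0.678125, running G = -1.178125
t=2: π = [0.1836, 0.2520, 0.1816, 0.1523, 0.2305], E[r] = -1.1641, γ^t·E[r] = -0.570391, running G = -1.748516
t=3: π = [0.1821, 0.2622, 0.1853, 0.1479, 0.2224], E[r] = -1.2007, γ^t·E[r] = -0.411834, running G = -2.160350
t=4: π = [0.1805, 0.2647, 0.1856, 0.1478, 0.2215], E[r] = -1.2113, γ^t·E[r] = -0.290834, running G = -2.451184
t=5: π = [0.1804, 0.2653, 0.1858, 0.1476, 0.2210], E[r] = -1.2132, γ^t·E[r] = -0.203911, running G = -2.655095
t=6: π = [0.1803, 0.2654, 0.1858, 0.1476, 0.2210], E[r] = -1.2138, γ^t·E[r] = -0.142799, running G = -2.797894
t=7: π = [0.1803, 0.2654, 0.1858, 0.1475, 0.2209], E[r] = -1.2139, γ^t·E[r] = -0.099967, running G = -2.897861

G = -2.8979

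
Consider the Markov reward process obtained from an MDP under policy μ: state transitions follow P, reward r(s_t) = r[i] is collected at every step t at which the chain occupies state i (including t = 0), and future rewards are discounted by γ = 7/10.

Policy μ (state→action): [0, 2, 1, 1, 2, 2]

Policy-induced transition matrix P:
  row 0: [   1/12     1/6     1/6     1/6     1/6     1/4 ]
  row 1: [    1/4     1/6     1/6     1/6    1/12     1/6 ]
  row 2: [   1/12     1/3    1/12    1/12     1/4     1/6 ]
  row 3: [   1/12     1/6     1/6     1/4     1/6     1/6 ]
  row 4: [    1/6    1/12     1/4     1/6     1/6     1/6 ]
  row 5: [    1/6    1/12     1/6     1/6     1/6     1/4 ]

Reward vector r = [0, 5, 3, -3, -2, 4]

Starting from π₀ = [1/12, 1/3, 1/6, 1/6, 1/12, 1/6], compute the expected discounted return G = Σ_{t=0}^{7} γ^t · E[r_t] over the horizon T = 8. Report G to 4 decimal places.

t=0: π = [0.0833, 0.3333, 0.1667, 0.1667, 0.0833, 0.1667], E[r] = 2.1667, γ^t·E[r] = 2.166667, running G = 2.166667
t=1: π = [0.1597, 0.1736, 0.1597, 0.1667, 0.1528, 0.1875], E[r] = 1.2917, γ^t·E[r] = 0.904167, running G = 3.070833
t=2: π = [0.1406, 0.1649, 0.1661, 0.1672, 0.1655, 0.1956], E[r] = 1.2726, γ^t·E[r] = 0.623559, running G = 3.694392
t=3: π = [0.1409, 0.1643, 0.1666, 0.1668, 0.1668, 0.1947], E[r] = 1.2661, γ^t·E[r] = 0.434258, running G = 4.128651
t=4: π = [0.1408, 0.1643, 0.1667, 0.1667, 0.1669, 0.1946], E[r] = 1.2664, γ^t·E[r] = 0.304059, running G = 4.432710
t=5: π = [0.1408, 0.1643, 0.1667, 0.1667, 0.1669, 0.1946], E[r] = 1.2664, γ^t·E[r] = 0.212846, running G = 4.645556
t=6: π = [0.1408, 0.1643, 0.1667, 0.1667, 0.1669, 0.1946], E[r] = 1.2664, γ^t·E[r] = 0.148994, running G = 4.794550
t=7: π = [0.1408, 0.1643, 0.1667, 0.1667, 0.1669, 0.1946], E[r] = 1.2664, γ^t·E[r] = 0.104296, running G = 4.898846

G = 4.8988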